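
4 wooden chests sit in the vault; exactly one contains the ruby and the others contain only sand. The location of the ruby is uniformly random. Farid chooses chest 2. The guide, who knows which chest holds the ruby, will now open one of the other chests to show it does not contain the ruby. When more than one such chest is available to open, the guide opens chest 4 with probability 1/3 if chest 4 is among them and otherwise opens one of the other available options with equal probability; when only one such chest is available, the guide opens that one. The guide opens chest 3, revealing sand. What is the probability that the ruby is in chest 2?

Apply Bayes' rule, conditioning on where the ruby actually is.
If it is in chest 1 (prior 1/4): chest 4 is available but not opened, probability 2/3; weight (1/4)·(2/3) = 1/6.
If it is in chest 2 (prior 1/4): chest 4 is available but not opened; chest 3 gets probability (1 − 1/3)/2 = 1/3; weight (1/4)·(1/3) = 1/12.
If it is in chest 3 (prior 1/4): the guide opened chest 3, so this case is ruled out; weight (1/4)·0 = 0.
If it is in chest 4 (prior 1/4): chest 4 holds the prize so is unavailable; the guide chooses uniformly among the 2 others, probability 1/2; weight (1/4)·(1/2) = 1/8.
The weights sum to 3/8.
So P(the ruby in chest 2 | the guide opened chest 3) = (1/12) / (3/8) = 2/9.

2/9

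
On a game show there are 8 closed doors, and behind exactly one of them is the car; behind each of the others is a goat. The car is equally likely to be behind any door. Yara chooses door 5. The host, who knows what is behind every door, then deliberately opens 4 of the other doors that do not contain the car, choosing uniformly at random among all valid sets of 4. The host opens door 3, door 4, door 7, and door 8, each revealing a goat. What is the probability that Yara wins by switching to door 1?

7/24

Apply Bayes' rule, conditioning on where the car actually is.
If it is behind any of doors 1, 2, and 6 (prior 1/8 each): the host has 15 equally likely choices, so probability 1/15; weight (1/8)·(1/15) = 1/120 each.
If it is behind any of doors 3, 4, 7, and 8 (prior 1/8 each): that door was opened and seen not to hold the prize — ruled out; weight (1/8)·0 = 0 each.
If it is behind door 5 (prior 1/8): the host has 35 equally likely choices, so probability 1/35; weight (1/8)·(1/35) = 1/280.
The weights sum to 1/35.
So P(the car behind door 1 | the host opened door 3, door 4, door 7, and door 8) = (1/120) / (1/35) = 7/24.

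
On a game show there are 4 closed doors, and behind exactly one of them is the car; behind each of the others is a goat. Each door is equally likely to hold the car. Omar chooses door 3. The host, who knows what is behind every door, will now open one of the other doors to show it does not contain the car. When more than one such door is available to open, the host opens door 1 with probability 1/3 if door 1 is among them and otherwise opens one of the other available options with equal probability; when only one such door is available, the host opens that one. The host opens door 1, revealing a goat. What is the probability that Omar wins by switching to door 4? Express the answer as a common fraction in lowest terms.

Consider each possible location of the car in turn.
If it is behind door 1 (prior 1/4): the host opened door 1, so this case is ruled out; weight (1/4)·0 = 0.
If it is behind any of doors 2, 3, and 4 (prior 1/4 each): door 1 is available, opened with probability 1/3; weight (1/4)·(1/3) = 1/12 each.
The weights sum to 1/4.
So P(the car behind door 4 | the host opened door 1) = (1/12) / (1/4) = 1/3.

1/3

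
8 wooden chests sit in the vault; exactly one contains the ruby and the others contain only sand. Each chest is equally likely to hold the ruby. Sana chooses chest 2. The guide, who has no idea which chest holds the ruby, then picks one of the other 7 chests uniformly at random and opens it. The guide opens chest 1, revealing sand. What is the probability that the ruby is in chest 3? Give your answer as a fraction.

Because the guide chose which chest to open without knowing where the ruby is, the choice is independent of the prize location. Learning that chest 1 does not hold the ruby simply rules out that one location and leaves the remaining 7 chests still equally likely by symmetry.
So P(the ruby in chest 3) = 1/7.

1/7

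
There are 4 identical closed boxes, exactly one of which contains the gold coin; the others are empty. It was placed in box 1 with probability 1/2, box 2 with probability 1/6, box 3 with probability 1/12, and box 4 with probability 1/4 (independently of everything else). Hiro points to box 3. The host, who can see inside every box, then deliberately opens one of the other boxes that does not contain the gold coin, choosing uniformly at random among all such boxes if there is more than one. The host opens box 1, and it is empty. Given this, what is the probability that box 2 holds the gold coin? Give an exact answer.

Apply Bayes' rule, conditioning on where the gold coin actually is.
If it is in box 1 (prior 1/2): the host opened box 1, so this case is ruled out; weight (1/2)·0 = 0.
If it is in box 2 (prior 1/6): the host has 2 equally likely choices, so probability 1/2; weight (1/6)·(1/2) = 1/12.
If it is in box 3 (prior 1/12): the host has 3 equally likely choices, so probability 1/3; weight (1/12)·(1/3) = 1/36.
If it is in box 4 (prior 1/4): the host has 2 equally likely choices, so probability 1/2; weight (1/4)·(1/2) = 1/8.
The weights sum to 17/72.
So P(the gold coin in box 2 | the host opened box 1) = (1/12) / (17/72) = 6/17.

6/17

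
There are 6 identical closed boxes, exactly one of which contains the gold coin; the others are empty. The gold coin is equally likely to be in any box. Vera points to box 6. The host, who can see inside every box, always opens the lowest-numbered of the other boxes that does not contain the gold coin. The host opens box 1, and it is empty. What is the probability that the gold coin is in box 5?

1/5

Condition on the true location of the gold coin.
If it is in box 1 (prior 1/6): the host opened box 1, so this case is ruled out; weight (1/6)·0 = 0.
If it is in any of boxes 2, 3, 4, 5, and 6 (prior 1/6 each): box 1 is the lowest-numbered option available, probability 1; weight (1/6)·1 = 1/6 each.
The weights sum to 5/6.
So P(the gold coin in box 5 | the host opened box 1) = (1/6) / (5/6) = 1/5.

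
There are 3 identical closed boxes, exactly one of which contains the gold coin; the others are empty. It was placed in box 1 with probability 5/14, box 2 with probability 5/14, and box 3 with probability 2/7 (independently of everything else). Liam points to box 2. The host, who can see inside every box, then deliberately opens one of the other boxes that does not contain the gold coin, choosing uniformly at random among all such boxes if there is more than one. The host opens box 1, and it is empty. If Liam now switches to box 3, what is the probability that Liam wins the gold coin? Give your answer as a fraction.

8/13

Condition on the true location of the gold coin.
If it is in box 1 (prior 5/14): the host opened box 1, so this case is ruled out; weight (5/14)·0 = 0.
If it is in box 2 (prior 5/14): the host has 2 equally likely choices, so probability 1/2; weight (5/14)·(1/2) = 5/28.
If it is in box 3 (prior 2/7): the host has no choice, probability 1; weight (2/7)·1 = 2/7.
The weights sum to 13/28.
So P(the gold coin in box 3 | the host opened box 1) = (2/7) / (13/28) = 8/13.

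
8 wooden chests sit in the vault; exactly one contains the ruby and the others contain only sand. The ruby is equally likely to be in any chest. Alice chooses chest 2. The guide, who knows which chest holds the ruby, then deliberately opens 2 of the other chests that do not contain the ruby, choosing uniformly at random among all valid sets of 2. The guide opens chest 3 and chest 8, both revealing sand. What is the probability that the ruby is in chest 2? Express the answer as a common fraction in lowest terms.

1/8

Apply Bayes' rule, conditioning on where the ruby actually is.
If it is in any of chests 1, 4, 5, 6, and 7 (prior 1/8 each): the guide has 15 equally likely choices, so probability 1/15; weight (1/8)·(1/15) = 1/120 each.
If it is in chest 2 (prior 1/8): the guide has 21 equally likely choices, so probability 1/21; weight (1/8)·(1/21) = 1/168.
If it is in either of chests 3 and 8 (prior 1/8 each): that chest was opened and seen not to hold the prize — ruled out; weight (1/8)·0 = 0 each.
The weights sum to 1/21.
So P(the ruby in chest 2 | the guide opened chest 3 and chest 8) = (1/168) / (1/21) = 1/8.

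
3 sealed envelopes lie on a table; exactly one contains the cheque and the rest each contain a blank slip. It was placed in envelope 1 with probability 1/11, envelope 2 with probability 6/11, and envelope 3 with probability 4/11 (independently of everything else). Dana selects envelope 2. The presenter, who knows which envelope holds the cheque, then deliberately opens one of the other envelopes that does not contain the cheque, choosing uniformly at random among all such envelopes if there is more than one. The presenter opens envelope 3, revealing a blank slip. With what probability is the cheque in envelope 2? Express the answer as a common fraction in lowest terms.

3/4

Consider each possible location of the cheque in turn.
If it is in envelope 1 (prior 1/11): the presenter has no choice, probability 1; weight (1/11)·1 = 1/11.
If it is in envelope 2 (prior 6/11): the presenter has 2 equally likely choices, so probability 1/2; weight (6/11)·(1/2) = 3/11.
If it is in envelope 3 (prior 4/11): the presenter opened envelope 3, so this case is ruled out; weight (4/11)·0 = 0.
The weights sum to 4/11.
So P(the cheque in envelope 2 | the presenter opened envelope 3) = (3/11) / (4/11) = 3/4.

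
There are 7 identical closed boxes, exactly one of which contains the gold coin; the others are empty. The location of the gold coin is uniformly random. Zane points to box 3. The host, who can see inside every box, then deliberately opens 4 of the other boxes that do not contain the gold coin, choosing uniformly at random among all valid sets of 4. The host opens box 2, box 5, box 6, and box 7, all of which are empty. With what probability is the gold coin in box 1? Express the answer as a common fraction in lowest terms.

Condition on the true location of the gold coin.
If it is in either of boxes 1 and 4 (prior 1/7 each): the host has 5 equally likely choices, so probability 1/5; weight (1/7)·(1/5) = 1/35 each.
If it is in any of boxes 2, 5, 6, and 7 (prior 1/7 each): that box was opened and seen not to hold the prize — ruled out; weight (1/7)·0 = 0 each.
If it is in box 3 (prior 1/7): the host has 15 equally likely choices, so probability 1/15; weight (1/7)·(1/15) = 1/105.
The weights sum to 1/15.
So P(the gold coin in box 1 | the host opened box 2, box 5, box 6, and box 7) = (1/35) / (1/15) = 3/7.

3/7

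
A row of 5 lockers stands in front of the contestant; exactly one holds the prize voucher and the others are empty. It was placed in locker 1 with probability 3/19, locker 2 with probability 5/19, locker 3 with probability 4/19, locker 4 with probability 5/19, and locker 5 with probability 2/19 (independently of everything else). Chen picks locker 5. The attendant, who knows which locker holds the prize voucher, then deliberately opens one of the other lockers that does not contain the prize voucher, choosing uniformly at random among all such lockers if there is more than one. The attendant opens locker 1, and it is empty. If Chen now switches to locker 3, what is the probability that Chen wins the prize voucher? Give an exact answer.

Apply Bayes' rule, conditioning on where the prize voucher actually is.
If it is in locker 1 (prior 3/19): the attendant opened locker 1, so this case is ruled out; weight (3/19)·0 = 0.
If it is in either of lockers 2 and 4 (prior 5/19 each): the attendant has 3 equally likely choices, so probability 1/3; weight (5/19)·(1/3) = 5/57 each.
If it is in locker 3 (prior 4/19): the attendant has 3 equally likely choices, so probability 1/3; weight (4/19)·(1/3) = 4/57.
If it is in locker 5 (prior 2/19): the attendant has 4 equally likely choices, so probability 1/4; weight (2/19)·(1/4) = 1/38.
The weights sum to 31/114.
So P(the prize voucher in locker 3 | the attendant opened locker 1) = (4/57) / (31/114) = 8/31.

8/31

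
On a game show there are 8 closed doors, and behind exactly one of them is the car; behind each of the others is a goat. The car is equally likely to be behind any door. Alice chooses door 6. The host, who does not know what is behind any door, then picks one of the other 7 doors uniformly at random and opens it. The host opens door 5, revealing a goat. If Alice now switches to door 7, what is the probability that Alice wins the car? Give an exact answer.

Because the host chose which door to open without knowing where the car is, the choice is independent of the prize location. Learning that door 5 does not hold the car simply rules out that one location and leaves the remaining 7 doors still equally likely by symmetry.
So P(the car behind door 7) = 1/7.

1/7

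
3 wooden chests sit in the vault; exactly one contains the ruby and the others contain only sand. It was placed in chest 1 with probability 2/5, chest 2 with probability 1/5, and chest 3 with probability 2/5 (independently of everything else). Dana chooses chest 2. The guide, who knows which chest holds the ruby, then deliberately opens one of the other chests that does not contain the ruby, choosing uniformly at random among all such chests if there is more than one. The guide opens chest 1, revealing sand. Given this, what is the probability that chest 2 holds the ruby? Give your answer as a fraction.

Apply Bayes' rule, conditioning on where the ruby actually is.
If it is in chest 1 (prior 2/5): the guide opened chest 1, so this case is ruled out; weight (2/5)·0 = 0.
If it is in chest 2 (prior 1/5): the guide has 2 equally likely choices, so probability 1/2; weight (1/5)·(1/2) = 1/10.
If it is in chest 3 (prior 2/5): the guide has no choice, probability 1; weight (2/5)·1 = 2/5.
The weights sum to 1/2.
So P(the ruby in chest 2 | the guide opened chest 1) = (1/10) / (1/2) = 1/5.

1/5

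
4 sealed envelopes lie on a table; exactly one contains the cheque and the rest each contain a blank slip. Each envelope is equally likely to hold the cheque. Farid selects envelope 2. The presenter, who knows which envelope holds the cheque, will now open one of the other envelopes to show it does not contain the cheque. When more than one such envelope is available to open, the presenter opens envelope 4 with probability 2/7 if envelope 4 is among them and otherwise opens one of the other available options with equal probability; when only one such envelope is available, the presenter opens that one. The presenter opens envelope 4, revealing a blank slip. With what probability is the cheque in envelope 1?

Consider each possible location of the cheque in turn.
If it is in any of envelopes 1, 2, and 3 (prior 1/4 each): envelope 4 is available, opened with probability 2/7; weight (1/4)·(2/7) = 1/14 each.
If it is in envelope 4 (prior 1/4): the presenter opened envelope 4, so this case is ruled out; weight (1/4)·0 = 0.
The weights sum to 3/14.
So P(the cheque in envelope 1 | the presenter opened envelope 4) = (1/14) / (3/14) = 1/3.

1/3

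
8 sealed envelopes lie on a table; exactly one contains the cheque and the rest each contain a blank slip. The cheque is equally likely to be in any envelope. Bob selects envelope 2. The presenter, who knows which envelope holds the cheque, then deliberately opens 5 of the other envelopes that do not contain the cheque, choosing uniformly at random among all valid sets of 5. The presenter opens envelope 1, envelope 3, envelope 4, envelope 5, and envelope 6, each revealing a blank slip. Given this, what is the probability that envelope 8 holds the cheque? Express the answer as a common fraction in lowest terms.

Apply Bayes' rule, conditioning on where the cheque actually is.
If it is in any of envelopes 1, 3, 4, 5, and 6 (prior 1/8 each): that envelope was opened and seen not to hold the prize — ruled out; weight (1/8)·0 = 0 each.
If it is in envelope 2 (prior 1/8): the presenter has 21 equally likely choices, so probability 1/21; weight (1/8)·(1/21) = 1/168.
If it is in either of envelopes 7 and 8 (prior 1/8 each): the presenter has 6 equally likely choices, so probability 1/6; weight (1/8)·(1/6) = 1/48 each.
The weights sum to 1/21.
So P(the cheque in envelope 8 | the presenter opened envelope 1, envelope 3, envelope 4, envelope 5, and envelope 6) = (1/48) / (1/21) = 7/16.

7/16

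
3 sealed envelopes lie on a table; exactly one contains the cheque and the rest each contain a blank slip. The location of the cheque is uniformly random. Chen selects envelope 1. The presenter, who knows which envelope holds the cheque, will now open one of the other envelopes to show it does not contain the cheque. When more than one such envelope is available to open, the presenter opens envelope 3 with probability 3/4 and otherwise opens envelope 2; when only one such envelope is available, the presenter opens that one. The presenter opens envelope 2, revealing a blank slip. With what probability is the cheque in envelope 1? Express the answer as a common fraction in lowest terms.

Consider each possible location of the cheque in turn.
If it is in envelope 1 (prior 1/3): envelope 3 is available but not opened, probability 1/4; weight (1/3)·(1/4) = 1/12.
If it is in envelope 2 (prior 1/3): the presenter opened envelope 2, so this case is ruled out; weight (1/3)·0 = 0.
If it is in envelope 3 (prior 1/3): only envelope 2 is available, probability 1; weight (1/3)·1 = 1/3.
The weights sum to 5/12.
So P(the cheque in envelope 1 | the presenter opened envelope 2) = (1/12) / (5/12) = 1/5.

1/5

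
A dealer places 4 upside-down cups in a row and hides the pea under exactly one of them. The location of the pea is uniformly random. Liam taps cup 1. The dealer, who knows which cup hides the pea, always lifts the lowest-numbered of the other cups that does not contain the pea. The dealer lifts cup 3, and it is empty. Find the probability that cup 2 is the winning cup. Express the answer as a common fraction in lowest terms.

1

Consider each possible location of the pea in turn.
If it is under either of cups 1 and 4 (prior 1/4 each): the dealer would have opened cup 2 instead, probability 0; weight (1/4)·0 = 0 each.
If it is under cup 2 (prior 1/4): cup 3 is the lowest-numbered option available, probability 1; weight (1/4)·1 = 1/4.
If it is under cup 3 (prior 1/4): the dealer opened cup 3, so this case is ruled out; weight (1/4)·0 = 0.
The weights sum to 1/4.
So P(the pea under cup 2 | the dealer opened cup 3) = (1/4) / (1/4) = 1.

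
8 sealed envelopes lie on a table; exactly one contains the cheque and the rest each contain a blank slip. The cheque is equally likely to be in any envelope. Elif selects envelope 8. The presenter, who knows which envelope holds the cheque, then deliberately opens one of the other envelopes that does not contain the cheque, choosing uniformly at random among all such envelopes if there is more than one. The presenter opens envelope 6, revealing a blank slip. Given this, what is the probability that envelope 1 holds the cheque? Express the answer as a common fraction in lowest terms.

7/48

Condition on the true location of the cheque.
If it is in any of envelopes 1, 2, 3, 4, 5, and 7 (prior 1/8 each): the presenter has 6 equally likely choices, so probability 1/6; weight (1/8)·(1/6) = 1/48 each.
If it is in envelope 6 (prior 1/8): the presenter opened envelope 6, so this case is ruled out; weight (1/8)·0 = 0.
If it is in envelope 8 (prior 1/8): the presenter has 7 equally likely choices, so probability 1/7; weight (1/8)·(1/7) = 1/56.
The weights sum to 1/7.
So P(the cheque in envelope 1 | the presenter opened envelope 6) = (1/48) / (1/7) = 7/48.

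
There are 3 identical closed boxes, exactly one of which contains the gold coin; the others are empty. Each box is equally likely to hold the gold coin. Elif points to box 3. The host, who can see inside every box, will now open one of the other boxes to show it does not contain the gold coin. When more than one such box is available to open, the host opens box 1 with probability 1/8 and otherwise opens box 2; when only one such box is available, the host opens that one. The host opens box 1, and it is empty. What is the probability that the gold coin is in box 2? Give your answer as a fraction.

8/9

Consider each possible location of the gold coin in turn.
If it is in box 1 (prior 1/3): the host opened box 1, so this case is ruled out; weight (1/3)·0 = 0.
If it is in box 2 (prior 1/3): only box 1 is available, probability 1; weight (1/3)·1 = 1/3.
If it is in box 3 (prior 1/3): box 1 is available, opened with probability 1/8; weight (1/3)·(1/8) = 1/24.
The weights sum to 3/8.
So P(the gold coin in box 2 | the host opened box 1) = (1/3) / (3/8) = 8/9.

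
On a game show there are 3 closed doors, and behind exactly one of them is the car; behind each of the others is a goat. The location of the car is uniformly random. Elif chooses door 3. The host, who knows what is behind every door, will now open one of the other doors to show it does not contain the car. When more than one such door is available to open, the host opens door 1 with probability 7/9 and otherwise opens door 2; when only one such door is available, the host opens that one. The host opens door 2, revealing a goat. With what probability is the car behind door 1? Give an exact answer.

Consider each possible location of the car in turn.
If it is behind door 1 (prior 1/3): only door 2 is available, probability 1; weight (1/3)·1 = 1/3.
If it is behind door 2 (prior 1/3): the host opened door 2, so this case is ruled out; weight (1/3)·0 = 0.
If it is behind door 3 (prior 1/3): door 1 is available but not opened, probability 2/9; weight (1/3)·(2/9) = 2/27.
The weights sum to 11/27.
So P(the car behind door 1 | the host opened door 2) = (1/3) / (11/27) = 9/11.

9/11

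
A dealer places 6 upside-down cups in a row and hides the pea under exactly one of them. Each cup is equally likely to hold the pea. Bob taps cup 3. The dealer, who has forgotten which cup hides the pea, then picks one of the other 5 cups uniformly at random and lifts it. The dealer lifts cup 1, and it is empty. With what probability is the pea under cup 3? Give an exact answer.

Because the dealer chose which cup to lift without knowing where the pea is, the choice is independent of the prize location. Learning that cup 1 does not hold the pea simply rules out that one location and leaves the remaining 5 cups still equally likely by symmetry.
So P(the pea under cup 3) = 1/5.

1/5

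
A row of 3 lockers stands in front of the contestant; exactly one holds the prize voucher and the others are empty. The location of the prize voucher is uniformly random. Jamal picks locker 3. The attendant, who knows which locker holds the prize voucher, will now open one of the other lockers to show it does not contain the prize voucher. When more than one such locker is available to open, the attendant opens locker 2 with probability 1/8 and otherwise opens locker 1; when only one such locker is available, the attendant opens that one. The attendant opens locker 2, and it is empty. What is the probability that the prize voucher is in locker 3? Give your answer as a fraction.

Apply Bayes' rule, conditioning on where the prize voucher actually is.
If it is in locker 1 (prior 1/3): only locker 2 is available, probability 1; weight (1/3)·1 = 1/3.
If it is in locker 2 (prior 1/3): the attendant opened locker 2, so this case is ruled out; weight (1/3)·0 = 0.
If it is in locker 3 (prior 1/3): locker 2 is available, opened with probability 1/8; weight (1/3)·(1/8) = 1/24.
The weights sum to 3/8.
So P(the prize voucher in locker 3 | the attendant opened locker 2) = (1/24) / (3/8) = 1/9.

1/9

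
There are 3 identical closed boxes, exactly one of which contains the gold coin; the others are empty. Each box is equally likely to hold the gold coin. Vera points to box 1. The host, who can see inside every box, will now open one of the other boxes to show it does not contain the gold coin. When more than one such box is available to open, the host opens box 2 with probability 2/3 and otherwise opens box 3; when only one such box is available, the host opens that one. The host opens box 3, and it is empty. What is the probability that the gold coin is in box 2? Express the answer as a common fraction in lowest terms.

3/4

Apply Bayes' rule, conditioning on where the gold coin actually is.
If it is in box 1 (prior 1/3): box 2 is available but not opened, probability 1/3; weight (1/3)·(1/3) = 1/9.
If it is in box 2 (prior 1/3): only box 3 is available, probability 1; weight (1/3)·1 = 1/3.
If it is in box 3 (prior 1/3): the host opened box 3, so this case is ruled out; weight (1/3)·0 = 0.
The weights sum to 4/9.
So P(the gold coin in box 2 | the host opened box 3) = (1/3) / (4/9) = 3/4.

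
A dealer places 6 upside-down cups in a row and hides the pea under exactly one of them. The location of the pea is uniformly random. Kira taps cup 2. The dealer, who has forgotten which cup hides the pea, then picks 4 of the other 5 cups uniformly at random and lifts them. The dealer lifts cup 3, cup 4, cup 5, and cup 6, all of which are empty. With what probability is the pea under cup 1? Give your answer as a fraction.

1/2

Because the dealer chose which cups to lift without knowing where the pea is, the choice is independent of the prize location. Learning that none of the 4 opened cups holds the pea simply rules out those 4 locations and leaves the remaining 2 cups still equally likely by symmetry.
So P(the pea under cup 1) = 1/2.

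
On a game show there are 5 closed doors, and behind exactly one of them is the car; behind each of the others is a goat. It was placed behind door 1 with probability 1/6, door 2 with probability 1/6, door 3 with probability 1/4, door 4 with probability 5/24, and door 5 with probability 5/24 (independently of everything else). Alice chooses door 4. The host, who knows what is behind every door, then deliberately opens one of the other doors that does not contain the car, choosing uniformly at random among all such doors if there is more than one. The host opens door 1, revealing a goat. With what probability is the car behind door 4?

1/5

Apply Bayes' rule, conditioning on where the car actually is.
If it is behind door 1 (prior 1/6): the host opened door 1, so this case is ruled out; weight (1/6)·0 = 0.
If it is behind door 2 (prior 1/6): the host has 3 equally likely choices, so probability 1/3; weight (1/6)·(1/3) = 1/18.
If it is behind door 3 (prior 1/4): the host has 3 equally likely choices, so probability 1/3; weight (1/4)·(1/3) = 1/12.
If it is behind door 4 (prior 5/24): the host has 4 equally likely choices, so probability 1/4; weight (5/24)·(1/4) = 5/96.
If it is behind door 5 (prior 5/24): the host has 3 equally likely choices, so probability 1/3; weight (5/24)·(1/3) = 5/72.
The weights sum to 25/96.
So P(the car behind door 4 | the host opened door 1) = (5/96) / (25/96) = 1/5.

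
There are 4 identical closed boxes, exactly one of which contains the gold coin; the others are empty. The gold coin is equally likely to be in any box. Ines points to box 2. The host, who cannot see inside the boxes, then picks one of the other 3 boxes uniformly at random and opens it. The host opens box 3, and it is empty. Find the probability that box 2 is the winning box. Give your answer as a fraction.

Apply Bayes' rule, conditioning on where the gold coin actually is.
If it is in any of boxes 1, 2, and 4 (prior 1/4 each): the host picks box 3 with probability 1/3 regardless, and it is not the prize; weight (1/4)·(1/3) = 1/12 each.
If it is in box 3 (prior 1/4): the host opened box 3, so this case is ruled out; weight (1/4)·0 = 0.
The weights sum to 1/4.
So P(the gold coin in box 2 | the host opened box 3) = (1/12) / (1/4) = 1/3.

1/3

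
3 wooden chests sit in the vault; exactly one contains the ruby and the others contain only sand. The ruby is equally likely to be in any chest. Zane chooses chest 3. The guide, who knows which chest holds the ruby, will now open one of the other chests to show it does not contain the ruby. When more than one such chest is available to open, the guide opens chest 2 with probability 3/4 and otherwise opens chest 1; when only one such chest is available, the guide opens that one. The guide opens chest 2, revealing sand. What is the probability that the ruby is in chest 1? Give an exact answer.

4/7

Apply Bayes' rule, conditioning on where the ruby actually is.
If it is in chest 1 (prior 1/3): only chest 2 is available, probability 1; weight (1/3)·1 = 1/3.
If it is in chest 2 (prior 1/3): the guide opened chest 2, so this case is ruled out; weight (1/3)·0 = 0.
If it is in chest 3 (prior 1/3): chest 2 is available, opened with probability 3/4; weight (1/3)·(3/4) = 1/4.
The weights sum to 7/12.
So P(the ruby in chest 1 | the guide opened chest 2) = (1/3) / (7/12) = 4/7.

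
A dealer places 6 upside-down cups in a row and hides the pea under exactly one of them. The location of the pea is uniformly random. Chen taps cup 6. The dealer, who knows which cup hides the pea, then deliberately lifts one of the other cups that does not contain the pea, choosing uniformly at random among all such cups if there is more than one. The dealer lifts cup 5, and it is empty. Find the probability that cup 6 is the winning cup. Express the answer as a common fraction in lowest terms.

Consider each possible location of the pea in turn.
If it is under any of cups 1, 2, 3, and 4 (prior 1/6 each): the dealer has 4 equally likely choices, so probability 1/4; weight (1/6)·(1/4) = 1/24 each.
If it is under cup 5 (prior 1/6): the dealer opened cup 5, so this case is ruled out; weight (1/6)·0 = 0.
If it is under cup 6 (prior 1/6): the dealer has 5 equally likely choices, so probability 1/5; weight (1/6)·(1/5) = 1/30.
The weights sum to 1/5.
So P(the pea under cup 6 | the dealer opened cup 5) = (1/30) / (1/5) = 1/6.

1/6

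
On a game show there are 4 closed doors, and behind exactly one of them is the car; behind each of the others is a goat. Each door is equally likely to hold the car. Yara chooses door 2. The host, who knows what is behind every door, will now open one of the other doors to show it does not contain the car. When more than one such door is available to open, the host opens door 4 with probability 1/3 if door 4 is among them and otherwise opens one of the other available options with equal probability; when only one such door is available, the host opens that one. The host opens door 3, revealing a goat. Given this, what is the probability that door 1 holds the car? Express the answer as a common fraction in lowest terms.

Condition on the true location of the car.
If it is behind door 1 (prior 1/4): door 4 is available but not opened, probability 2/3; weight (1/4)·(2/3) = 1/6.
If it is behind door 2 (prior 1/4): door 4 is available but not opened; door 3 gets probability (1 − 1/3)/2 = 1/3; weight (1/4)·(1/3) = 1/12.
If it is behind door 3 (prior 1/4): the host opened door 3, so this case is ruled out; weight (1/4)·0 = 0.
If it is behind door 4 (prior 1/4): door 4 holds the prize so is unavailable; the host chooses uniformly among the 2 others, probability 1/2; weight (1/4)·(1/2) = 1/8.
The weights sum to 3/8.
So P(the car behind door 1 | the host opened door 3) = (1/6) / (3/8) = 4/9.

4/9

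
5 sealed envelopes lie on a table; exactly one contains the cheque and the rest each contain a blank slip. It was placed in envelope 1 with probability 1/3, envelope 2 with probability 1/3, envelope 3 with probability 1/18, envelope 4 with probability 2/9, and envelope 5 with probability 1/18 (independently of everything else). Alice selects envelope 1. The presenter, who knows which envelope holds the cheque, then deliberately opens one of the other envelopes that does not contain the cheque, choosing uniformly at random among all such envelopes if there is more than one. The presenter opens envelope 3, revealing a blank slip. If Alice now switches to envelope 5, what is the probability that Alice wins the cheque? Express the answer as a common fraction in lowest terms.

Apply Bayes' rule, conditioning on where the cheque actually is.
If it is in envelope 1 (prior 1/3): the presenter has 4 equally likely choices, so probability 1/4; weight (1/3)·(1/4) = 1/12.
If it is in envelope 2 (prior 1/3): the presenter has 3 equally likely choices, so probability 1/3; weight (1/3)·(1/3) = 1/9.
If it is in envelope 3 (prior 1/18): the presenter opened envelope 3, so this case is ruled out; weight (1/18)·0 = 0.
If it is in envelope 4 (prior 2/9): the presenter has 3 equally likely choices, so probability 1/3; weight (2/9)·(1/3) = 2/27.
If it is in envelope 5 (prior 1/18): the presenter has 3 equally likely choices, so probability 1/3; weight (1/18)·(1/3) = 1/54.
The weights sum to 31/108.
So P(the cheque in envelope 5 | the presenter opened envelope 3) = (1/54) / (31/108) = 2/31.

2/31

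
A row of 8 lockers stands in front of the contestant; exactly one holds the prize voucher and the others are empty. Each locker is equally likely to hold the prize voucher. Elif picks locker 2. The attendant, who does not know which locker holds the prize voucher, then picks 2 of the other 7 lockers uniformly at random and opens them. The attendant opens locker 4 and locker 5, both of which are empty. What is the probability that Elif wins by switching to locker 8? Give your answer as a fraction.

1/6

Apply Bayes' rule, conditioning on where the prize voucher actually is.
If it is in any of lockers 1, 2, 3, 6, 7, and 8 (prior 1/8 each): the attendant picks exactly this set with probability 1/21 regardless, and none is the prize; weight (1/8)·(1/21) = 1/168 each.
If it is in either of lockers 4 and 5 (prior 1/8 each): that locker was opened and seen not to hold the prize — ruled out; weight (1/8)·0 = 0 each.
The weights sum to 1/28.
So P(the prize voucher in locker 8 | the attendant opened locker 4 and locker 5) = (1/168) / (1/28) = 1/6.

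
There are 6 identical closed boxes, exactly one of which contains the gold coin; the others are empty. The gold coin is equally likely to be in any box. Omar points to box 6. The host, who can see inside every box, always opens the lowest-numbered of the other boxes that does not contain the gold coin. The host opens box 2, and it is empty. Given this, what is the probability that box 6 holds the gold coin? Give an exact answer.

0

Condition on the true location of the gold coin.
If it is in box 1 (prior 1/6): box 2 is the lowest-numbered option available, probability 1; weight (1/6)·1 = 1/6.
If it is in box 2 (prior 1/6): the host opened box 2, so this case is ruled out; weight (1/6)·0 = 0.
If it is in any of boxes 3, 4, 5, and 6 (prior 1/6 each): the host would have opened box 1 instead, probability 0; weight (1/6)·0 = 0 each.
The weights sum to 1/6.
So P(the gold coin in box 6 | the host opened box 2) = 0 / (1/6) = 0.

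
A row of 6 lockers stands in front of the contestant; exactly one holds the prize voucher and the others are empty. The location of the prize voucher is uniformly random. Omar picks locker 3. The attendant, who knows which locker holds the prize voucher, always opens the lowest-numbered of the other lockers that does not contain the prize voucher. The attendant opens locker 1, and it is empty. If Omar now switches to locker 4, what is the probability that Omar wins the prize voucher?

Apply Bayes' rule, conditioning on where the prize voucher actually is.
If it is in locker 1 (prior 1/6): the attendant opened locker 1, so this case is ruled out; weight (1/6)·0 = 0.
If it is in any of lockers 2, 3, 4, 5, and 6 (prior 1/6 each): locker 1 is the lowest-numbered option available, probability 1; weight (1/6)·1 = 1/6 each.
The weights sum to 5/6.
So P(the prize voucher in locker 4 | the attendant opened locker 1) = (1/6) / (5/6) = 1/5.

1/5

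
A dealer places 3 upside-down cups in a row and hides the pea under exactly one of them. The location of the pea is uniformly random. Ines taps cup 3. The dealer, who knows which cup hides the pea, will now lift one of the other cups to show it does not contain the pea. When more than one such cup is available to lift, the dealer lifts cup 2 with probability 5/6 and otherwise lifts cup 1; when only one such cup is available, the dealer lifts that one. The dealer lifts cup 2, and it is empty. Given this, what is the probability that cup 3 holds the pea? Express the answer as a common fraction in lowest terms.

5/11

Condition on the true location of the pea.
If it is under cup 1 (prior 1/3): only cup 2 is available, probability 1; weight (1/3)·1 = 1/3.
If it is under cup 2 (prior 1/3): the dealer opened cup 2, so this case is ruled out; weight (1/3)·0 = 0.
If it is under cup 3 (prior 1/3): cup 2 is available, opened with probability 5/6; weight (1/3)·(5/6) = 5/18.
The weights sum to 11/18.
So P(the pea under cup 3 | the dealer opened cup 2) = (5/18) / (11/18) = 5/11.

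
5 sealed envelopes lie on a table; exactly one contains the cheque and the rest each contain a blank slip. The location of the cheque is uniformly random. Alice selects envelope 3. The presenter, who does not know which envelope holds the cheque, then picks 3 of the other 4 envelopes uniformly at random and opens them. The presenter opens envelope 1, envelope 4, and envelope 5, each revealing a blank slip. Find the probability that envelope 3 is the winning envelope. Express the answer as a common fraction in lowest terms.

Consider each possible location of the cheque in turn.
If it is in any of envelopes 1, 4, and 5 (prior 1/5 each): that envelope was opened and seen not to hold the prize — ruled out; weight (1/5)·0 = 0 each.
If it is in either of envelopes 2 and 3 (prior 1/5 each): the presenter picks exactly this set with probability 1/4 regardless, and none is the prize; weight (1/5)·(1/4) = 1/20 each.
The weights sum to 1/10.
So P(the cheque in envelope 3 | the presenter opened envelope 1, envelope 4, and envelope 5) = (1/20) / (1/10) = 1/2.

1/2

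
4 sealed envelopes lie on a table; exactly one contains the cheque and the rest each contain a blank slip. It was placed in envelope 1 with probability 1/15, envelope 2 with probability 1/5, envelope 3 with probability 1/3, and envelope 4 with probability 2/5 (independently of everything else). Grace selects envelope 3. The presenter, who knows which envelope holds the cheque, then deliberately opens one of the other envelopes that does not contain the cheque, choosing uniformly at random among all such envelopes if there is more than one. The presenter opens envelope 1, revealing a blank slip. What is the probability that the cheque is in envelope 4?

Apply Bayes' rule, conditioning on where the cheque actually is.
If it is in envelope 1 (prior 1/15): the presenter opened envelope 1, so this case is ruled out; weight (1/15)·0 = 0.
If it is in envelope 2 (prior 1/5): the presenter has 2 equally likely choices, so probability 1/2; weight (1/5)·(1/2) = 1/10.
If it is in envelope 3 (prior 1/3): the presenter has 3 equally likely choices, so probability 1/3; weight (1/3)·(1/3) = 1/9.
If it is in envelope 4 (prior 2/5): the presenter has 2 equally likely choices, so probability 1/2; weight (2/5)·(1/2) = 1/5.
The weights sum to 37/90.
So P(the cheque in envelope 4 | the presenter opened envelope 1) = (1/5) / (37/90) = 18/37.

18/37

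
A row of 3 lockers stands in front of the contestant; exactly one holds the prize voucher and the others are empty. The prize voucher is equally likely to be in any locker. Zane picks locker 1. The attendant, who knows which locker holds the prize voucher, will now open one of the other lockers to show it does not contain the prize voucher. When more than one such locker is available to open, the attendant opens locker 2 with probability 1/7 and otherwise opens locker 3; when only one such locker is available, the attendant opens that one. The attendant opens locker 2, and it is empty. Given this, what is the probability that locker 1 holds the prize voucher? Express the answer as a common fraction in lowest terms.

Apply Bayes' rule, conditioning on where the prize voucher actually is.
If it is in locker 1 (prior 1/3): locker 2 is available, opened with probability 1/7; weight (1/3)·(1/7) = 1/21.
If it is in locker 2 (prior 1/3): the attendant opened locker 2, so this case is ruled out; weight (1/3)·0 = 0.
If it is in locker 3 (prior 1/3): only locker 2 is available, probability 1; weight (1/3)·1 = 1/3.
The weights sum to 8/21.
So P(the prize voucher in locker 1 | the attendant opened locker 2) = (1/21) / (8/21) = 1/8.

1/8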